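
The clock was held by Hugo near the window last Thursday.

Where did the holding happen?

near the window

'near the window' marks the location of the holding event.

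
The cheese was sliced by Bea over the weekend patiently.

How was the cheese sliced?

patiently

'patiently' marks the manner of the slicing event.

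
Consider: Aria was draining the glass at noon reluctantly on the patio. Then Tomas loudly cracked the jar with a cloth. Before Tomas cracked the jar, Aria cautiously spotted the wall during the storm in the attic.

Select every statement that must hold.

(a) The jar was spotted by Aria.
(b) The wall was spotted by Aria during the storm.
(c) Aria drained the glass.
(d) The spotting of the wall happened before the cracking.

(a) Not entailed — Aria spotted the wall, not the jar; the jar belongs to the cracking event.
(b) Entailed — this follows by dropping conjuncts from the spotting event's description.
(c) Not entailed — 'was draining' is progressive on an accomplishment; it does not entail the completed 'drained'.
(d) Entailed — the narrative places the spotting before the cracking.

(b), (d)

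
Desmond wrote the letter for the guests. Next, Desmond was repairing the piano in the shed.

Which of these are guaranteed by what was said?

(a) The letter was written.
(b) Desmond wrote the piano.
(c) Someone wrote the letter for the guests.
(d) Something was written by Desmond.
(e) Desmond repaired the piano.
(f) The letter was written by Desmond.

(a) Entailed — every conjunct here is already in the original writing event.
(b) Not entailed — Desmond wrote the letter, not the piano; the piano belongs to the repairing event.
(c) Entailed — the original entails any weakening of itself; this just generalizes the agent.
(d) Entailed — the original entails any weakening of itself; this just drops 'for the guests' and generalizes the patient.
(e) Not entailed — 'was repairing' is progressive on an accomplishment; it does not entail the completed 'repaired'.
(f) Entailed — every conjunct here is already in the original writing event.

(a), (c), (d), (f)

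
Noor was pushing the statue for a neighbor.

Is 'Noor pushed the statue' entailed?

yes

'push' is atelic; if Noor was pushing the statue, then Noor pushed the statue (for some time).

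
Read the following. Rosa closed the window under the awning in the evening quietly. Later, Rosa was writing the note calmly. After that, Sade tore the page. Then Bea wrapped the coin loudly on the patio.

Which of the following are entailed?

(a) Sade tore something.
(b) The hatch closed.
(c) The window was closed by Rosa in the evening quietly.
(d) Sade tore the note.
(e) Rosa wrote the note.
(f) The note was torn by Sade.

(a), (c)

(a) Entailed — generalizing the patient leaves a sub-description the original still satisfies.
(b) Not entailed — the window is what closed, not the hatch.
(c) Entailed — the original entails any weakening of itself; this just drops 'under the awning'.
(d) Not entailed — Sade tore the page, not the note; the note belongs to the writing event.
(e) Not entailed — 'was writing' is progressive on an accomplishment; it does not entail the completed 'wrote'.
(f) Not entailed — Sade tore the page, not the note; the note belongs to the writing event.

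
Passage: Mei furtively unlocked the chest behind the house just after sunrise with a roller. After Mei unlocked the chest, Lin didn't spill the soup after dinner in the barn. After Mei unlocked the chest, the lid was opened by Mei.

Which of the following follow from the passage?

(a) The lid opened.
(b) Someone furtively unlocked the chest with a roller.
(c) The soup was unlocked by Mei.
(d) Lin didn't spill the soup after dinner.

(a), (b)

(a) Entailed — 'Mei opened the lid' is causative; it entails the inchoative 'the lid opened'.
(b) Entailed — the original entails any weakening of itself; this just drops 'just after sunrise', 'behind the house' and generalizes the agent.
(c) Not entailed — Mei unlocked the chest, not the soup; the soup belongs to the spilling event.
(d) Not entailed — dropping 'in the barn' under negation is not valid — the original leaves open that Lin spilled the soup some other way.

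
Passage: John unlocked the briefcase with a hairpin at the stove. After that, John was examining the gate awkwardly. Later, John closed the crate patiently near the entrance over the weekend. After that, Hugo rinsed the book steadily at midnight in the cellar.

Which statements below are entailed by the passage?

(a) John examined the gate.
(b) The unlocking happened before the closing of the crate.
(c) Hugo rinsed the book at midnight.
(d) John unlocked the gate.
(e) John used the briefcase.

(a), (b), (c)

(a) Entailed — 'examine' is an activity; 'was examining' entails that some examining happened, so 'examined' holds.
(b) Entailed — the narrative places the unlocking before the closing.
(c) Entailed — this follows by dropping conjuncts from the rinsing event's description.
(d) Not entailed — John unlocked the briefcase, not the gate; the gate belongs to the examining event.
(e) Not entailed — the briefcase is the patient, not an instrument — John used a hairpin.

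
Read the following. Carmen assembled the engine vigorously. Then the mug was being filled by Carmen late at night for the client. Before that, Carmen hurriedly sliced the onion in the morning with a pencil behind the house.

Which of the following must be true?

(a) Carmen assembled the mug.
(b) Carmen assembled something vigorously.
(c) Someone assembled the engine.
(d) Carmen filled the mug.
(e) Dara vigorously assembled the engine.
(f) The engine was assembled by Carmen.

(a) Not entailed — Carmen assembled the engine, not the mug; the mug belongs to the filling event.
(b) Entailed — generalizing the patient leaves a sub-description the original still satisfies.
(c) Entailed — dropping 'vigorously' and generalizing the agent leaves a sub-description the original still satisfies.
(d) Not entailed — 'was filling' is progressive on an accomplishment; it does not entail the completed 'filled'.
(e) Not entailed — the passage has Carmen assembling the engine, not Dara.
(f) Entailed — this follows by dropping conjuncts from the assembling event's description.

(b), (c), (f)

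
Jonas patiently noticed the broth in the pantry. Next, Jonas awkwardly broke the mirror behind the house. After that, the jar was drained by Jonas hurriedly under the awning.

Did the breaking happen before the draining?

yes

The narrative orders the breaking before the draining.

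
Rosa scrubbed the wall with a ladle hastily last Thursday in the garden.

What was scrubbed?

'the wall' marks the patient of the scrubbing event.

the wall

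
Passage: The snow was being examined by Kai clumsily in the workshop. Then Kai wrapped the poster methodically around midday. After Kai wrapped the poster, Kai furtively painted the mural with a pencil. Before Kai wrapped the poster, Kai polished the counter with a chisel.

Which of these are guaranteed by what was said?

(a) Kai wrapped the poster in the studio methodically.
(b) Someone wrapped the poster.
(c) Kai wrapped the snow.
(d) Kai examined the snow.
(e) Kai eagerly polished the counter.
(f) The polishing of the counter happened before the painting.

(b), (d), (f)

(a) Not entailed — 'in the studio' adds information not in the original event.
(b) Entailed — every conjunct here is already in the original wrapping event.
(c) Not entailed — Kai wrapped the poster, not the snow; the snow belongs to the examining event.
(d) Entailed — 'examine' is an activity; 'was examining' entails that some examining happened, so 'examined' holds.
(e) Not entailed — 'eagerly' adds information not in the original event.
(f) Entailed — the narrative places the polishing before the painting.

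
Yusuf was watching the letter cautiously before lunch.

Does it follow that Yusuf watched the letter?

yes

'watch' is atelic; if Yusuf was watching the letter, then Yusuf watched the letter (for some time).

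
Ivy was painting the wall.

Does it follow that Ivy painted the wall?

'was painting' is progressive; for an accomplishment like 'paint the wall', it doesn't entail completion.

no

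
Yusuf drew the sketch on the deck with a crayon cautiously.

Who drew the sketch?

'Yusuf' marks the agent of the drawing event.

Yusuf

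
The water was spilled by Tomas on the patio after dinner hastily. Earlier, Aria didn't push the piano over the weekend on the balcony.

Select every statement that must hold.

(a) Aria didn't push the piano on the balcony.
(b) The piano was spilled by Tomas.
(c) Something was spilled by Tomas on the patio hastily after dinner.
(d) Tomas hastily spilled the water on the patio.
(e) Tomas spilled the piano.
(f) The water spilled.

(c), (d), (f)

(a) Not entailed — dropping 'over the weekend' under negation is not valid — the original leaves open that Aria pushed the piano some other way.
(b) Not entailed — Tomas spilled the water, not the piano; the piano belongs to the pushing event.
(c) Entailed — generalizing the patient leaves a sub-description the original still satisfies.
(d) Entailed — dropping 'after dinner' leaves a sub-description the original still satisfies.
(e) Not entailed — Tomas spilled the water, not the piano; the piano belongs to the pushing event.
(f) Entailed — 'Tomas spilled the water' is causative; it entails the inchoative 'the water spilled'.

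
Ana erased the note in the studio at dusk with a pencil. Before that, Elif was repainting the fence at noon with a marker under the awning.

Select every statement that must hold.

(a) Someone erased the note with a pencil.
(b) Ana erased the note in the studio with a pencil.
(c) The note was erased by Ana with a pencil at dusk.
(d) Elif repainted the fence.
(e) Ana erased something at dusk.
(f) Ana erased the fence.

(a) Entailed — this follows by dropping conjuncts from the erasing event's description.
(b) Entailed — the original entails any weakening of itself; this just drops 'at dusk'.
(c) Entailed — this follows by dropping conjuncts from the erasing event's description.
(d) Not entailed — 'was repainting' is progressive on an accomplishment; it does not entail the completed 'repainted'.
(e) Entailed — every conjunct here is already in the original erasing event.
(f) Not entailed — Ana erased the note, not the fence; the fence belongs to the repainting event.

(a), (b), (c), (e)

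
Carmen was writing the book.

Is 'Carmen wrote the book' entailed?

no

'was writing' is progressive; for an accomplishment like 'write the book', it doesn't entail completion.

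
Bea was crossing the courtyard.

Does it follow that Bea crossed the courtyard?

'was crossing' is progressive; for an accomplishment like 'cross the courtyard', it doesn't entail completion.

no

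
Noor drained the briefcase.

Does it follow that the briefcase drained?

'Noor drained the briefcase' is the causative; it entails the inchoative 'the briefcase drained'.

yes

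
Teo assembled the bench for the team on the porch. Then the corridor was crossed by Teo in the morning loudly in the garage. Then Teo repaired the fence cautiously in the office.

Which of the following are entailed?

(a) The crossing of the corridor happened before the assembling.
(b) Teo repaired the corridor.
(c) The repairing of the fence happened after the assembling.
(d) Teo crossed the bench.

(c)

(a) Not entailed — the narrative places the assembling before the crossing, not after.
(b) Not entailed — Teo repaired the fence, not the corridor; the corridor belongs to the crossing event.
(c) Entailed — the narrative places the assembling before the repairing.
(d) Not entailed — Teo crossed the corridor, not the bench; the bench belongs to the assembling event.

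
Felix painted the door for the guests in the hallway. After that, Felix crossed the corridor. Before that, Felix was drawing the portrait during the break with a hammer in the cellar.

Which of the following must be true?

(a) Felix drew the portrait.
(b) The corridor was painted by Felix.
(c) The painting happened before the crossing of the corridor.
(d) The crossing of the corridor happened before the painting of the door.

(a) Not entailed — 'was drawing' is progressive on an accomplishment; it does not entail the completed 'drew'.
(b) Not entailed — Felix painted the door, not the corridor; the corridor belongs to the crossing event.
(c) Entailed — the narrative places the painting before the crossing.
(d) Not entailed — the narrative places the painting before the crossing, not after.

(c)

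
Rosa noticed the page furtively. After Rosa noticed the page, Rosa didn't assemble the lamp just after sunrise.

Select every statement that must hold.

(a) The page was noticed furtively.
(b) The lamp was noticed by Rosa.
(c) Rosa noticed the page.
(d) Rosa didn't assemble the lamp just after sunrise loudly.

(a) Entailed — every conjunct here is already in the original noticing event.
(b) Not entailed — Rosa noticed the page, not the lamp; the lamp belongs to the assembling event.
(c) Entailed — the original entails any weakening of itself; this just drops 'furtively'.
(d) Entailed — under negation, adding a further restriction is entailed: if no such assembling event occurred, none occurred loudly either.

(a), (c), (d)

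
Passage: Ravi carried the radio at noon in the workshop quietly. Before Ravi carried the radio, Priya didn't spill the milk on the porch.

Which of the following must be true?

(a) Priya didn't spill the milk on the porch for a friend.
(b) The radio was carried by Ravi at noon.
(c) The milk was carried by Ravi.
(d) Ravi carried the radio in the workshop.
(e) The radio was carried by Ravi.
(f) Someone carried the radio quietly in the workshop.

(a), (b), (d), (e), (f)

(a) Entailed — under negation, adding a further restriction is entailed: if no such spilling event occurred, none occurred for a friend either.
(b) Entailed — this follows by dropping conjuncts from the carrying event's description.
(c) Not entailed — Ravi carried the radio, not the milk; the milk belongs to the spilling event.
(d) Entailed — the original entails any weakening of itself; this just drops 'at noon', 'quietly'.
(e) Entailed — this follows by dropping conjuncts from the carrying event's description.
(f) Entailed — dropping 'at noon' and generalizing the agent leaves a sub-description the original still satisfies.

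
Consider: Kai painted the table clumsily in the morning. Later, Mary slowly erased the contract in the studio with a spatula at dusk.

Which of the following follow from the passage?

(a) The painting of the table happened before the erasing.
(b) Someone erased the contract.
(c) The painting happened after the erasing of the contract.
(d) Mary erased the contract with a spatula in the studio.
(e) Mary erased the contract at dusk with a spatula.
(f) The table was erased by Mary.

(a), (b), (d), (e)

(a) Entailed — the narrative places the painting before the erasing.
(b) Entailed — this follows by dropping conjuncts from the erasing event's description.
(c) Not entailed — the narrative places the painting before the erasing, not after.
(d) Entailed — dropping 'at dusk', 'slowly' leaves a sub-description the original still satisfies.
(e) Entailed — the original entails any weakening of itself; this just drops 'in the studio', 'slowly'.
(f) Not entailed — Mary erased the contract, not the table; the table belongs to the painting event.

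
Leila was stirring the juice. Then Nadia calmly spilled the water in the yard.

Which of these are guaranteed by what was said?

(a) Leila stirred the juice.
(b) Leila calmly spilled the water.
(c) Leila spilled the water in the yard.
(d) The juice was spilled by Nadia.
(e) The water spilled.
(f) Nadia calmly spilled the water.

(a) Entailed — 'stir' is an activity; 'was stirring' entails that some stirring happened, so 'stirred' holds.
(b) Not entailed — the passage has Nadia spilling the water, not Leila.
(c) Not entailed — the passage has Nadia spilling the water, not Leila.
(d) Not entailed — Nadia spilled the water, not the juice; the juice belongs to the stirring event.
(e) Entailed — 'Nadia spilled the water' is causative; it entails the inchoative 'the water spilled'.
(f) Entailed — dropping 'in the yard' leaves a sub-description the original still satisfies.

(a), (e), (f)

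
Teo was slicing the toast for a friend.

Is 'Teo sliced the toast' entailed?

no

'was slicing' is progressive; for an accomplishment like 'slice the toast', it doesn't entail completion.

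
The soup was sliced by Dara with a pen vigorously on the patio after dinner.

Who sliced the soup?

'Dara' marks the agent of the slicing event.

Dara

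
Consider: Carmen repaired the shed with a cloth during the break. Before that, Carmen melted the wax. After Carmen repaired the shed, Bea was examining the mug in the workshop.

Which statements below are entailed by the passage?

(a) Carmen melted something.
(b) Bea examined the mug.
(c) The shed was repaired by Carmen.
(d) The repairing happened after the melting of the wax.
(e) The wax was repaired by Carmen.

(a) Entailed — generalizing the patient leaves a sub-description the original still satisfies.
(b) Entailed — 'examine' is an activity; 'was examining' entails that some examining happened, so 'examined' holds.
(c) Entailed — the original entails any weakening of itself; this just drops 'with a cloth', 'during the break'.
(d) Entailed — the narrative places the melting before the repairing.
(e) Not entailed — Carmen repaired the shed, not the wax; the wax belongs to the melting event.

(a), (b), (c), (d)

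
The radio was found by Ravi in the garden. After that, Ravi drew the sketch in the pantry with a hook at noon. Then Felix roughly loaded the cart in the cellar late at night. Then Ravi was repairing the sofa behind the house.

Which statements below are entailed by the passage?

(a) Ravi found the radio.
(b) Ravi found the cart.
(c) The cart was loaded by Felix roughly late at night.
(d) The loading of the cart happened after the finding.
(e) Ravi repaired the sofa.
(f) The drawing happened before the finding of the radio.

(a), (c), (d)

(a) Entailed — this follows by dropping conjuncts from the finding event's description.
(b) Not entailed — Ravi found the radio, not the cart; the cart belongs to the loading event.
(c) Entailed — the original entails any weakening of itself; this just drops 'in the cellar'.
(d) Entailed — the narrative places the finding before the loading.
(e) Not entailed — 'was repairing' is progressive on an accomplishment; it does not entail the completed 'repaired'.
(f) Not entailed — the narrative places the finding before the drawing, not after.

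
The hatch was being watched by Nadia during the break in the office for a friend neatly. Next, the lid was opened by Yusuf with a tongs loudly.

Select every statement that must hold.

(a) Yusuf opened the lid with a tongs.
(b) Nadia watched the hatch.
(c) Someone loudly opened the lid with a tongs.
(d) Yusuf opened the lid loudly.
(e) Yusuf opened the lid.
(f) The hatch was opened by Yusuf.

(a), (b), (c), (d), (e)

(a) Entailed — every conjunct here is already in the original opening event.
(b) Entailed — 'watch' is an activity; 'was watching' entails that some watching happened, so 'watched' holds.
(c) Entailed — every conjunct here is already in the original opening event.
(d) Entailed — dropping 'with a tongs' leaves a sub-description the original still satisfies.
(e) Entailed — dropping 'loudly', 'with a tongs' leaves a sub-description the original still satisfies.
(f) Not entailed — Yusuf opened the lid, not the hatch; the hatch belongs to the watching event.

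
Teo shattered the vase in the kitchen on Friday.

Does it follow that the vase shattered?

'Teo shattered the vase' is the causative; it entails the inchoative 'the vase shattered'.

yes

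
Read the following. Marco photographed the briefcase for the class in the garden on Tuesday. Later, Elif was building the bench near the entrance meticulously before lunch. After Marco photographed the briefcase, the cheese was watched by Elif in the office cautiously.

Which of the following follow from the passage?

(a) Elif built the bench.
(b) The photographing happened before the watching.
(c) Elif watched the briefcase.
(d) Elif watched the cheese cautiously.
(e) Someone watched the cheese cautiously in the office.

(b), (d), (e)

(a) Not entailed — 'was building' is progressive on an accomplishment; it does not entail the completed 'built'.
(b) Entailed — the narrative places the photographing before the watching.
(c) Not entailed — Elif watched the cheese, not the briefcase; the briefcase belongs to the photographing event.
(d) Entailed — dropping 'in the office' leaves a sub-description the original still satisfies.
(e) Entailed — this follows by dropping conjuncts from the watching event's description.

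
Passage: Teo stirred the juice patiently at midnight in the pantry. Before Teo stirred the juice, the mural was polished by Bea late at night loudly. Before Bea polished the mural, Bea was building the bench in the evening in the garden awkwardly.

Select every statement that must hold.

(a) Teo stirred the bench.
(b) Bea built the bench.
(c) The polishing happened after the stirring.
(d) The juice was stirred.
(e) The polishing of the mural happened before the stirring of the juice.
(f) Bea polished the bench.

(d), (e)

(a) Not entailed — Teo stirred the juice, not the bench; the bench belongs to the building event.
(b) Not entailed — 'was building' is progressive on an accomplishment; it does not entail the completed 'built'.
(c) Not entailed — the narrative places the polishing before the stirring, not after.
(d) Entailed — the original entails any weakening of itself; this just drops 'patiently', 'at midnight', 'in the pantry' and generalizes the agent.
(e) Entailed — the narrative places the polishing before the stirring.
(f) Not entailed — Bea polished the mural, not the bench; the bench belongs to the building event.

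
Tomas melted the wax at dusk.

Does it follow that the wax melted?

yes

'Tomas melted the wax' is the causative; it entails the inchoative 'the wax melted'.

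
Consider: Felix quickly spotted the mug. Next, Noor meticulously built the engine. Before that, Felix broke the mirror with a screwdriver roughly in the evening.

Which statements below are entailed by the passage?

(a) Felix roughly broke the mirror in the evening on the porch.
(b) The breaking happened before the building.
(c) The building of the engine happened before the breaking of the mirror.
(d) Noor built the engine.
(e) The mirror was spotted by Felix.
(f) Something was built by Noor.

(a) Not entailed — 'on the porch' adds information not in the original event.
(b) Entailed — the narrative places the breaking before the building.
(c) Not entailed — the narrative places the breaking before the building, not after.
(d) Entailed — dropping 'meticulously' leaves a sub-description the original still satisfies.
(e) Not entailed — Felix spotted the mug, not the mirror; the mirror belongs to the breaking event.
(f) Entailed — dropping 'meticulously' and generalizing the patient leaves a sub-description the original still satisfies.

(b), (d), (f)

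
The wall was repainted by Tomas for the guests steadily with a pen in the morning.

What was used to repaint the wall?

a pen

'with a pen' marks the instrument of the repainting event.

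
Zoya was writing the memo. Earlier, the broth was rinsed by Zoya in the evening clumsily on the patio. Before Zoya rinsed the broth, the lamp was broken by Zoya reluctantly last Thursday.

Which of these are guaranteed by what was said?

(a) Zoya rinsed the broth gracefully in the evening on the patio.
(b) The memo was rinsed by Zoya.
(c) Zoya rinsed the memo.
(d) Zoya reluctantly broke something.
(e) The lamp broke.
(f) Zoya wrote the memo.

(a) Not entailed — 'gracefully' adds a manner not in (and inconsistent with) the original.
(b) Not entailed — Zoya rinsed the broth, not the memo; the memo belongs to the writing event.
(c) Not entailed — Zoya rinsed the broth, not the memo; the memo belongs to the writing event.
(d) Entailed — the original entails any weakening of itself; this just drops 'last Thursday' and generalizes the patient.
(e) Entailed — 'Zoya broke the lamp' is causative; it entails the inchoative 'the lamp broke'.
(f) Not entailed — 'was writing' is progressive on an accomplishment; it does not entail the completed 'wrote'.

(d), (e)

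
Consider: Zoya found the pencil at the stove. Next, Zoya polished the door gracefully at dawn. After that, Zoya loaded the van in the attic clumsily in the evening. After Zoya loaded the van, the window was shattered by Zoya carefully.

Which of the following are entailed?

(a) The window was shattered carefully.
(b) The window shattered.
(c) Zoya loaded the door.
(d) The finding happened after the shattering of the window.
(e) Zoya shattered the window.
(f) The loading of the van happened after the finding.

(a) Entailed — every conjunct here is already in the original shattering event.
(b) Entailed — 'Zoya shattered the window' is causative; it entails the inchoative 'the window shattered'.
(c) Not entailed — Zoya loaded the van, not the door; the door belongs to the polishing event.
(d) Not entailed — the narrative places the finding before the shattering, not after.
(e) Entailed — this follows by dropping conjuncts from the shattering event's description.
(f) Entailed — the narrative places the finding before the loading.

(a), (b), (e), (f)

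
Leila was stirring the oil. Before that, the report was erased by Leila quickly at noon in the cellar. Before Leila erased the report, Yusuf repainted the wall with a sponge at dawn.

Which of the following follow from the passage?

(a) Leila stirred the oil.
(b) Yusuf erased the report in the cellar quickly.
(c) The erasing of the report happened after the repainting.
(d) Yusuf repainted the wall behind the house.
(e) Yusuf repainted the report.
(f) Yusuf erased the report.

(a), (c)

(a) Entailed — 'stir' is an activity; 'was stirring' entails that some stirring happened, so 'stirred' holds.
(b) Not entailed — the passage has Leila erasing the report, not Yusuf.
(c) Entailed — the narrative places the repainting before the erasing.
(d) Not entailed — 'behind the house' adds information not in the original event.
(e) Not entailed — Yusuf repainted the wall, not the report; the report belongs to the erasing event.
(f) Not entailed — the passage has Leila erasing the report, not Yusuf.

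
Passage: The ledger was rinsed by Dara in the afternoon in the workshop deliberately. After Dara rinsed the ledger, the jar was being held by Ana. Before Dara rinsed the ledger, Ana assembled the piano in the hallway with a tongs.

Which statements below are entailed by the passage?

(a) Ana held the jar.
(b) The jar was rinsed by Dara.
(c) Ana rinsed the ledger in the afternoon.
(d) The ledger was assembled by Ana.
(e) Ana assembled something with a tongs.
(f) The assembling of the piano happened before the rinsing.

(a), (e), (f)

(a) Entailed — 'hold' is an activity; 'was holding' entails that some holding happened, so 'held' holds.
(b) Not entailed — Dara rinsed the ledger, not the jar; the jar belongs to the holding event.
(c) Not entailed — the passage has Dara rinsing the ledger, not Ana.
(d) Not entailed — Ana assembled the piano, not the ledger; the ledger belongs to the rinsing event.
(e) Entailed — this follows by dropping conjuncts from the assembling event's description.
(f) Entailed — the narrative places the assembling before the rinsing.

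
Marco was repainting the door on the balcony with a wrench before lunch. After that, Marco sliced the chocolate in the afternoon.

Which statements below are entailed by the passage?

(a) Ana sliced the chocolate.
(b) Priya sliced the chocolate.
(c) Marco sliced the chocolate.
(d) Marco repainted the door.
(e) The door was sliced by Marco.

(c)

(a) Not entailed — the passage has Marco slicing the chocolate, not Ana.
(b) Not entailed — the passage has Marco slicing the chocolate, not Priya.
(c) Entailed — this follows by dropping conjuncts from the slicing event's description.
(d) Not entailed — 'was repainting' is progressive on an accomplishment; it does not entail the completed 'repainted'.
(e) Not entailed — Marco sliced the chocolate, not the door; the door belongs to the repainting event.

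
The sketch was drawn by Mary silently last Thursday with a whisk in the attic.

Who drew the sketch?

Mary

'Mary' marks the agent of the drawing event.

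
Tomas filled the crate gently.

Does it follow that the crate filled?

yes

'Tomas filled the crate' is the causative; it entails the inchoative 'the crate filled'.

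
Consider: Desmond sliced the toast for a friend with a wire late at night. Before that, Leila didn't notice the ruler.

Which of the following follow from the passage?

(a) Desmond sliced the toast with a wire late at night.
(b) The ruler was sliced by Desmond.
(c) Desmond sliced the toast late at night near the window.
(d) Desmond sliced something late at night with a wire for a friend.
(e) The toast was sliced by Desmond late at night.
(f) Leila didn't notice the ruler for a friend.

(a), (d), (e), (f)

(a) Entailed — every conjunct here is already in the original slicing event.
(b) Not entailed — Desmond sliced the toast, not the ruler; the ruler belongs to the noticing event.
(c) Not entailed — 'near the window' adds information not in the original event.
(d) Entailed — every conjunct here is already in the original slicing event.
(e) Entailed — this follows by dropping conjuncts from the slicing event's description.
(f) Entailed — under negation, adding a further restriction is entailed: if no such noticing event occurred, none occurred for a friend either.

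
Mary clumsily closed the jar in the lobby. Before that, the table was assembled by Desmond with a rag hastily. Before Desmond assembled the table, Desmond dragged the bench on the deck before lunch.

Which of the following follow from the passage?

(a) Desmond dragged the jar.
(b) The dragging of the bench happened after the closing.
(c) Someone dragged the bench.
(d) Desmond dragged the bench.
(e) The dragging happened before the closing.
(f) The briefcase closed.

(c), (d), (e)

(a) Not entailed — Desmond dragged the bench, not the jar; the jar belongs to the closing event.
(b) Not entailed — the narrative places the dragging before the closing, not after.
(c) Entailed — this follows by dropping conjuncts from the dragging event's description.
(d) Entailed — dropping 'on the deck', 'before lunch' leaves a sub-description the original still satisfies.
(e) Entailed — the narrative places the dragging before the closing.
(f) Not entailed — the jar is what closed, not the briefcase.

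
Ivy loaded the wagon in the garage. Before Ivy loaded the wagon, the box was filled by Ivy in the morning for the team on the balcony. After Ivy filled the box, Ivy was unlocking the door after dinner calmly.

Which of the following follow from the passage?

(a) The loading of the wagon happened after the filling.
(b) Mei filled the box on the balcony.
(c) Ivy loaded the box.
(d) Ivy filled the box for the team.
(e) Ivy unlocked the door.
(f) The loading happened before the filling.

(a), (d)

(a) Entailed — the narrative places the filling before the loading.
(b) Not entailed — the passage has Ivy filling the box, not Mei.
(c) Not entailed — Ivy loaded the wagon, not the box; the box belongs to the filling event.
(d) Entailed — this follows by dropping conjuncts from the filling event's description.
(e) Not entailed — 'was unlocking' is progressive on an accomplishment; it does not entail the completed 'unlocked'.
(f) Not entailed — the narrative places the filling before the loading, not after.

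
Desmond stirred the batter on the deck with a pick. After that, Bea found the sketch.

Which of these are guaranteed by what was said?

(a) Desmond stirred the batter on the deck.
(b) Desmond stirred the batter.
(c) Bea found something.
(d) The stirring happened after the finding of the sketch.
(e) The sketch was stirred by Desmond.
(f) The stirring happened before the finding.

(a) Entailed — the original entails any weakening of itself; this just drops 'with a pick'.
(b) Entailed — every conjunct here is already in the original stirring event.
(c) Entailed — the original entails any weakening of itself; this just generalizes the patient.
(d) Not entailed — the narrative places the stirring before the finding, not after.
(e) Not entailed — Desmond stirred the batter, not the sketch; the sketch belongs to the finding event.
(f) Entailed — the narrative places the stirring before the finding.

(a), (b), (c), (f)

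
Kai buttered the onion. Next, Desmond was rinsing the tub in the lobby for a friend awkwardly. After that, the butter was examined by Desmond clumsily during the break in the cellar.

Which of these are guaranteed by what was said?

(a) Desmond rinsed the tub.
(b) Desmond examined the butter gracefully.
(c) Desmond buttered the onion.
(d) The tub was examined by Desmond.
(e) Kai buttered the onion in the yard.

(a) Entailed — 'rinse' is an activity; 'was rinsing' entails that some rinsing happened, so 'rinsed' holds.
(b) Not entailed — 'gracefully' adds a manner not in (and inconsistent with) the original.
(c) Not entailed — the passage has Kai buttering the onion, not Desmond.
(d) Not entailed — Desmond examined the butter, not the tub; the tub belongs to the rinsing event.
(e) Not entailed — 'in the yard' adds information not in the original event.

(a)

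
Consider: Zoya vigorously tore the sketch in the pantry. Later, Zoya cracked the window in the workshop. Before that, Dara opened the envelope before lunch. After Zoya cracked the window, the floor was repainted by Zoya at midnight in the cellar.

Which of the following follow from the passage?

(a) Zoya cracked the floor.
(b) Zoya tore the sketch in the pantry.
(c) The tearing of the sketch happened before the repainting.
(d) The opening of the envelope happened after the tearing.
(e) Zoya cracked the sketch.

(a) Not entailed — Zoya cracked the window, not the floor; the floor belongs to the repainting event.
(b) Entailed — every conjunct here is already in the original tearing event.
(c) Entailed — the narrative places the tearing before the repainting.
(d) Not entailed — the narrative doesn't order the tearing relative to the opening.
(e) Not entailed — Zoya cracked the window, not the sketch; the sketch belongs to the tearing event.

(b), (c)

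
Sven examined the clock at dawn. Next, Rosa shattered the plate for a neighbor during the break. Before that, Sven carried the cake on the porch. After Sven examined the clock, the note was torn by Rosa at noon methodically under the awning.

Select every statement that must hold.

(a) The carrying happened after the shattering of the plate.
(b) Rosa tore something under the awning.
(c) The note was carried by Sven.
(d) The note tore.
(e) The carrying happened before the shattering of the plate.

(b), (d), (e)

(a) Not entailed — the narrative places the carrying before the shattering, not after.
(b) Entailed — every conjunct here is already in the original tearing event.
(c) Not entailed — Sven carried the cake, not the note; the note belongs to the tearing event.
(d) Entailed — 'Rosa tore the note' is causative; it entails the inchoative 'the note tore'.
(e) Entailed — the narrative places the carrying before the shattering.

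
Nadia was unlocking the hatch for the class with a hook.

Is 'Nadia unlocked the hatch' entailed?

'was unlocking' is progressive; for an accomplishment like 'unlock the hatch', it doesn't entail completion.

no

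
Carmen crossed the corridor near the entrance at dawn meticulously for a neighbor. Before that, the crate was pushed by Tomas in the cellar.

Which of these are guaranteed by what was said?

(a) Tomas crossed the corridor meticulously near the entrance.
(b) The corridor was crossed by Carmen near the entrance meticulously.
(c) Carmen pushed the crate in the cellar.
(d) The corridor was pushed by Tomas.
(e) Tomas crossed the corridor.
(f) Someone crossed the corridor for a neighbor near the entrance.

(b), (f)

(a) Not entailed — the passage has Carmen crossing the corridor, not Tomas.
(b) Entailed — dropping 'for a neighbor', 'at dawn' leaves a sub-description the original still satisfies.
(c) Not entailed — the passage has Tomas pushing the crate, not Carmen.
(d) Not entailed — Tomas pushed the crate, not the corridor; the corridor belongs to the crossing event.
(e) Not entailed — the passage has Carmen crossing the corridor, not Tomas.
(f) Entailed — every conjunct here is already in the original crossing event.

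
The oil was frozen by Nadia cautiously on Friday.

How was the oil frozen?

cautiously

'cautiously' marks the manner of the freezing event.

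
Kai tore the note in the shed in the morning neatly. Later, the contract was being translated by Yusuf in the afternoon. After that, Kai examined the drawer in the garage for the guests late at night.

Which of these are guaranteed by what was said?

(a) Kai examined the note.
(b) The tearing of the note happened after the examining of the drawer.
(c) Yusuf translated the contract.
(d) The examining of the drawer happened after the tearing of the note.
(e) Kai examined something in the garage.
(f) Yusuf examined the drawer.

(d), (e)

(a) Not entailed — Kai examined the drawer, not the note; the note belongs to the tearing event.
(b) Not entailed — the narrative places the tearing before the examining, not after.
(c) Not entailed — 'was translating' is progressive on an accomplishment; it does not entail the completed 'translated'.
(d) Entailed — the narrative places the tearing before the examining.
(e) Entailed — the original entails any weakening of itself; this just drops 'for the guests', 'late at night' and generalizes the patient.
(f) Not entailed — the passage has Kai examining the drawer, not Yusuf.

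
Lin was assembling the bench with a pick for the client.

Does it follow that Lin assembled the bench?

no

'was assembling' is progressive; for an accomplishment like 'assemble the bench', it doesn't entail completion.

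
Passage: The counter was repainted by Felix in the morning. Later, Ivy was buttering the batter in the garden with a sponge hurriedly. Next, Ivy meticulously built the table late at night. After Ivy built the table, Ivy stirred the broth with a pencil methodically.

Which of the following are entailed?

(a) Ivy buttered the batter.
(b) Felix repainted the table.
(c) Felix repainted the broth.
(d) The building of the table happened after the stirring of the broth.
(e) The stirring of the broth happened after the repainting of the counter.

(a) Not entailed — 'was buttering' is progressive on an accomplishment; it does not entail the completed 'buttered'.
(b) Not entailed — Felix repainted the counter, not the table; the table belongs to the building event.
(c) Not entailed — Felix repainted the counter, not the broth; the broth belongs to the stirring event.
(d) Not entailed — the narrative places the building before the stirring, not after.
(e) Entailed — the narrative places the repainting before the stirring.

(e)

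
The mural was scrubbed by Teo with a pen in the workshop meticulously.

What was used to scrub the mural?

a pen

'with a pen' marks the instrument of the scrubbing event.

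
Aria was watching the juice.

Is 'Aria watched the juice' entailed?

'watch' is atelic; if Aria was watching the juice, then Aria watched the juice (for some time).

yes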